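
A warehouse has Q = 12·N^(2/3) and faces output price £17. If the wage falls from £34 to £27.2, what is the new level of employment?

From P·MP_N = w with MP_N = 8·N^(-1/3), the labor demand is N(w) = (136/w)^(3).
At w = 34: N = 64. At w = 27.2: N = 125.

N* = 125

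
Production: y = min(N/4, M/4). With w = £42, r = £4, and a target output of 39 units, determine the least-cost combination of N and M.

N* = 156, M* = 156

With a fixed-proportions technology, the cost-minimizing bundle uses no slack in either input: N/4 = M/4 = y.
So N = 4·39 = 156 and M = 4·39 = 156.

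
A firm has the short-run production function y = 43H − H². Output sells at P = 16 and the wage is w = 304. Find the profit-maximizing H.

The marginal product of H is MP_H = 43 − 2H.
A price-taking firm hires until the value of the marginal product equals the wage: P·MP_H = w, so 16·(43 − 2H) = 304.
Then 43 − 2H = 19, giving H = 12.

H* = 12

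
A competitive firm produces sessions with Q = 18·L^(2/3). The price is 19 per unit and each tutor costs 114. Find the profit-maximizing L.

MP_L = (2/3)·18·L^(-1/3) = 12·L^(-1/3).
Profit maximization for a price taker requires P·MP_L = w: 19·12·L^(-1/3) = 114.
So L^(-1/3) = 0.5, which gives L = 8.

L* = 8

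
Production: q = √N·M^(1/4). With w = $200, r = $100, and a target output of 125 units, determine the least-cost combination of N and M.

Cost minimization requires the marginal rate of technical substitution to equal the input-price ratio: MP_N/MP_M = w/r.
Here MP_N/MP_M = (1/2)·(M/N)/(1/4) = 2·(M/N). Setting this equal to 200/100 = 2 gives M = N.
Substituting into q = 125: N^(1/2)·(N)^(1/4) = 125.
Solving, N = 625 and M = 625.

N* = 625, M* = 625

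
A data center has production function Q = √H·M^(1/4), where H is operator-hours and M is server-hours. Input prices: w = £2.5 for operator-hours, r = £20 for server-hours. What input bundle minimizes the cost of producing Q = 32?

H* = 256, M* = 16

Cost minimization requires the marginal rate of technical substitution to equal the input-price ratio: MP_H/MP_M = w/r.
Here MP_H/MP_M = (1/2)·(M/H)/(1/4) = 2·(M/H). Setting this equal to 2.5/20 = 0.125 gives M = 0.0625H.
Substituting into Q = 32: H^(1/2)·(0.0625H)^(1/4) = 32.
Solving, H = 256 and M = 16.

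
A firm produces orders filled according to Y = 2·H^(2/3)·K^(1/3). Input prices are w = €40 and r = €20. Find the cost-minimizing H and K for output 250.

H* = 125, K* = 125

Cost minimization requires the marginal rate of technical substitution to equal the input-price ratio: MP_H/MP_K = w/r.
Here MP_H/MP_K = (2/3)·(K/H)/(1/3) = 2·(K/H). Setting this equal to 40/20 = 2 gives K = H.
Substituting into Y = 250: 2·H^(2/3)·(H)^(1/3) = 250.
Solving, H = 125 and K = 125.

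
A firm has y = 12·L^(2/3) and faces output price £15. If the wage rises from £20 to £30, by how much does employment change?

From P·MP_L = w with MP_L = 8·L^(-1/3), the labor demand is L(w) = (120/w)^(3).
At w = 20: L = 216. At w = 30: L = 64.
ΔL = 64 − 216 = -152.

ΔL = -152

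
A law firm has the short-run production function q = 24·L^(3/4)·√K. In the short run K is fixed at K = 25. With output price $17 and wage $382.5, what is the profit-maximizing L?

With K = 25, MP_L = (3/4)·24·L^(-1/4)·25^(1/2) = 90·L^(-1/4).
Profit maximization for a price taker requires P·MP_L = w: 17·90·L^(-1/4) = 382.5.
So L^(-1/4) = 0.25, which gives L = 256.

L* = 256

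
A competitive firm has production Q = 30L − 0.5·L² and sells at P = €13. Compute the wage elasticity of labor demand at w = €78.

From P·MP_L = w with MP_L = 30 − L, labor demand is L(w) = 30 − w/13.
dL/dw = −1/(13) = -1/13.
At w = 78, L = 24, so ε = (dL/dw)·(w/L) = (-1/13)·(78/24) = -0.25.

ε = -0.25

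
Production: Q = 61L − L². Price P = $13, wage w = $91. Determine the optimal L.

L* = 27

The marginal product of L is MP_L = 61 − 2L.
A price-taking firm hires until the value of the marginal product equals the wage: P·MP_L = w, so 13·(61 − 2L) = 91.
Then 61 − 2L = 7, giving L = 27.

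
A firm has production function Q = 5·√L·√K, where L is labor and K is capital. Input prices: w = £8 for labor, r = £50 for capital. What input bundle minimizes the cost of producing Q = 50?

Cost minimization requires the marginal rate of technical substitution to equal the input-price ratio: MP_L/MP_K = w/r.
Here MP_L/MP_K = (1/2)·(K/L)/(1/2) = (K/L). Setting this equal to 8/50 = 0.16 gives K = 0.16L.
Substituting into Q = 50: 5·L^(1/2)·(0.16L)^(1/2) = 50.
Solving, L = 25 and K = 4.

L* = 25, K* = 4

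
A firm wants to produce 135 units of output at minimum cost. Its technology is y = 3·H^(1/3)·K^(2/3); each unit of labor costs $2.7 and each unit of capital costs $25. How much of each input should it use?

H* = 125, K* = 27

Cost minimization requires the marginal rate of technical substitution to equal the input-price ratio: MP_H/MP_K = w/r.
Here MP_H/MP_K = (1/3)·(K/H)/(2/3) = 0.5·(K/H). Setting this equal to 2.7/25 = 0.108 gives K = 0.216H.
Substituting into y = 135: 3·H^(1/3)·(0.216H)^(2/3) = 135.
Solving, H = 125 and K = 27.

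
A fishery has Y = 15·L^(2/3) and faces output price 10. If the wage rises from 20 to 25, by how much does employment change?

ΔL = -61

From P·MP_L = w with MP_L = 10·L^(-1/3), the labor demand is L(w) = (100/w)^(3).
At w = 20: L = 125. At w = 25: L = 64.
ΔL = 64 − 125 = -61.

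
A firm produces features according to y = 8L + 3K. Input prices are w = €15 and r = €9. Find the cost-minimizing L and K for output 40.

The inputs are perfect substitutes, so the firm uses whichever has the lower cost per unit of output.
Cost per unit of output via L is w/8 = 1.875; via K it is r/3 = 3. L is cheaper.
Producing y = 40 with L alone: L = 5, K = 0.

L* = 5, K* = 0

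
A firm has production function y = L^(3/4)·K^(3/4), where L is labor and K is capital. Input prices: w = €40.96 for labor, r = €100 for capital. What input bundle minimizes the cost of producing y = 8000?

L* = 625, K* = 256

Cost minimization requires the marginal rate of technical substitution to equal the input-price ratio: MP_L/MP_K = w/r.
Here MP_L/MP_K = (3/4)·(K/L)/(3/4) = (K/L). Setting this equal to 40.96/100 = 0.4096 gives K = 0.4096L.
Substituting into y = 8000: L^(3/4)·(0.4096L)^(3/4) = 8000.
Solving, L = 625 and K = 256.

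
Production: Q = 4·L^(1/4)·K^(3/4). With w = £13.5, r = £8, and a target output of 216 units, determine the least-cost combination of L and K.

L* = 16, K* = 81

Cost minimization requires the marginal rate of technical substitution to equal the input-price ratio: MP_L/MP_K = w/r.
Here MP_L/MP_K = (1/4)·(K/L)/(3/4) = (1/3)·(K/L). Setting this equal to 13.5/8 = 1.6875 gives K = 5.0625L.
Substituting into Q = 216: 4·L^(1/4)·(5.0625L)^(3/4) = 216.
Solving, L = 16 and K = 81.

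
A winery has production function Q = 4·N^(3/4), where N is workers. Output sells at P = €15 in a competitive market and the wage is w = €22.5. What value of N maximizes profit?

N* = 16

MP_N = (3/4)·4·N^(-1/4) = 3·N^(-1/4).
Profit maximization for a price taker requires P·MP_N = w: 15·3·N^(-1/4) = 22.5.
So N^(-1/4) = 0.5, which gives N = 16.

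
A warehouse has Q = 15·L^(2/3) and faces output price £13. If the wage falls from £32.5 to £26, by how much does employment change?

From P·MP_L = w with MP_L = 10·L^(-1/3), the labor demand is L(w) = (130/w)^(3).
At w = 32.5: L = 64. At w = 26: L = 125.
ΔL = 125 − 64 = 61.

ΔL = 61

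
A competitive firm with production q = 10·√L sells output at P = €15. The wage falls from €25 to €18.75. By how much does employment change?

ΔL = 7

From P·MP_L = w with MP_L = 5·L^(-1/2), the labor demand is L(w) = (75/w)^(2).
At w = 25: L = 9. At w = 18.75: L = 16.
ΔL = 16 − 9 = 7.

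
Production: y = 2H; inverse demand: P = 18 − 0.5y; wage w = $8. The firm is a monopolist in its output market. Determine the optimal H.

Marginal revenue from the inverse demand is MR = 18 − y.
The marginal product is MP_H = 2.
A monopolist hires until marginal revenue product equals the wage: MR·MP_H = w.
(18 − 2H)·2 = 8, so H = 7.

H* = 7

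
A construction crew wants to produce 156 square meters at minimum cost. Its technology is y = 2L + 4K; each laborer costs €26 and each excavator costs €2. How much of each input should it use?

L* = 0, K* = 39

The inputs are perfect substitutes, so the firm uses whichever has the lower cost per unit of output.
Cost per unit of output via L is w/2 = 13; via K it is r/4 = 0.5. K is cheaper.
Producing y = 156 with K alone: L = 0, K = 39.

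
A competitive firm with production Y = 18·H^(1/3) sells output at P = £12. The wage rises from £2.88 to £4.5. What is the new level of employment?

From P·MP_H = w with MP_H = 6·H^(-2/3), the labor demand is H(w) = (72/w)^(3/2).
At w = 2.88: H = 125. At w = 4.5: H = 64.

H* = 64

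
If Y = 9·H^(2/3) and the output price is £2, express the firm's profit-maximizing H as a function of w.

H(w) = 1728/w³

MP_H = (2/3)·9·H^(-1/3) = 6·H^(-1/3).
Setting P·MP_H = w: 12·H^(-1/3) = w.
Solving for H: H^(-1/3) = w/12, so H = (12/w)^(3).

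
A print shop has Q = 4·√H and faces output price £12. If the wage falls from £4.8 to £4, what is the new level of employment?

From P·MP_H = w with MP_H = 2·H^(-1/2), the labor demand is H(w) = (24/w)^(2).
At w = 4.8: H = 25. At w = 4: H = 36.

H* = 36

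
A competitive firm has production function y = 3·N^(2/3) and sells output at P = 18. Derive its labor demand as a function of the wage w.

MP_N = (2/3)·3·N^(-1/3) = 2·N^(-1/3).
Setting P·MP_N = w: 36·N^(-1/3) = w.
Solving for N: N^(-1/3) = w/36, so N = (36/w)^(3).

N(w) = 46656/w³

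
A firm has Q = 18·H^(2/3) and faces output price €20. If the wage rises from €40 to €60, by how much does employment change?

ΔH = -152

From P·MP_H = w with MP_H = 12·H^(-1/3), the labor demand is H(w) = (240/w)^(3).
At w = 40: H = 216. At w = 60: H = 64.
ΔH = 64 − 216 = -152.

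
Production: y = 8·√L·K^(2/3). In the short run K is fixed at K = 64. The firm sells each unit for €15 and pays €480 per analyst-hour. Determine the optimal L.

With K = 64, MP_L = (1/2)·8·L^(-1/2)·64^(2/3) = 64·L^(-1/2).
Profit maximization for a price taker requires P·MP_L = w: 15·64·L^(-1/2) = 480.
So L^(-1/2) = 0.5, which gives L = 4.

L* = 4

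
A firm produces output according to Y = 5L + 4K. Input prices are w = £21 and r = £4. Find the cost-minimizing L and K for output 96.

The inputs are perfect substitutes, so the firm uses whichever has the lower cost per unit of output.
Cost per unit of output via L is w/5 = 4.2; via K it is r/4 = 1. K is cheaper.
Producing Y = 96 with K alone: L = 0, K = 24.

L* = 0, K* = 24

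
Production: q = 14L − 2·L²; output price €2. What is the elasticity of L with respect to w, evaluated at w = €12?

From P·MP_L = w with MP_L = 14 − 4L, labor demand is L(w) = (14 − w/2)/4.
dL/dw = −1/(8) = -0.125.
At w = 12, L = 2, so ε = (dL/dw)·(w/L) = (-0.125)·(12/2) = -0.75.

ε = -0.75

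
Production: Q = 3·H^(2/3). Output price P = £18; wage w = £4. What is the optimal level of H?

MP_H = (2/3)·3·H^(-1/3) = 2·H^(-1/3).
Profit maximization for a price taker requires P·MP_H = w: 18·2·H^(-1/3) = 4.
So H^(-1/3) = 1/9, which gives H = 729.

H* = 729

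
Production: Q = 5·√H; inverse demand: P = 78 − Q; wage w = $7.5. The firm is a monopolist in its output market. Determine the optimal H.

Marginal revenue from the inverse demand is MR = 78 − 2Q.
The marginal product is MP_H = 2.5·H^(-1/2).
A monopolist hires until marginal revenue product equals the wage: MR·MP_H = w.
At H, Q = 5·√H. Substituting and solving: (78 − 10·√H)·2.5·H^(-1/2) = 7.5 gives H = 36.

H* = 36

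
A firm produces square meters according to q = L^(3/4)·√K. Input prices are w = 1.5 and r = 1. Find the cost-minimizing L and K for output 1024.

Cost minimization requires the marginal rate of technical substitution to equal the input-price ratio: MP_L/MP_K = w/r.
Here MP_L/MP_K = (3/4)·(K/L)/(1/2) = 1.5·(K/L). Setting this equal to 1.5/1 = 1.5 gives K = L.
Substituting into q = 1024: L^(3/4)·(L)^(1/2) = 1024.
Solving, L = 256 and K = 256.

L* = 256, K* = 256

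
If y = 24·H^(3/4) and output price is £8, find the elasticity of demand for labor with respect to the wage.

MP_H = (3/4)·24·H^(-1/4), so P·MP_H = w gives 144·H^(-1/4) = w.
Solving, H(w) = (144/w)^(4). This is a constant-elasticity form: H ∝ w^(−4), so ε = −4.

ε = -4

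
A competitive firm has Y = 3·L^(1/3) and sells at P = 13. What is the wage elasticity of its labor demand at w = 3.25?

ε = -1.5

MP_L = (1/3)·3·L^(-2/3), so P·MP_L = w gives 13·L^(-2/3) = w.
Solving, L(w) = (13/w)^(3/2). This is a constant-elasticity form: L ∝ w^(−3/2), so ε = −3/2.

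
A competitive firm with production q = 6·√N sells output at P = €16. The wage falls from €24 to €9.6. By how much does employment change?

From P·MP_N = w with MP_N = 3·N^(-1/2), the labor demand is N(w) = (48/w)^(2).
At w = 24: N = 4. At w = 9.6: N = 25.
ΔN = 25 − 4 = 21.

ΔN = 21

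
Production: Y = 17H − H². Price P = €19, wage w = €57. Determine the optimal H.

H* = 7

The marginal product of H is MP_H = 17 − 2H.
A price-taking firm hires until the value of the marginal product equals the wage: P·MP_H = w, so 19·(17 − 2H) = 57.
Then 17 − 2H = 3, giving H = 7.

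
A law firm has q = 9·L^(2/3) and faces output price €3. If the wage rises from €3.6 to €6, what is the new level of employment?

L* = 27

From P·MP_L = w with MP_L = 6·L^(-1/3), the labor demand is L(w) = (18/w)^(3).
At w = 3.6: L = 125. At w = 6: L = 27.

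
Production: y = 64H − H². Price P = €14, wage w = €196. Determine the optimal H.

H* = 25

The marginal product of H is MP_H = 64 − 2H.
A price-taking firm hires until the value of the marginal product equals the wage: P·MP_H = w, so 14·(64 − 2H) = 196.
Then 64 − 2H = 14, giving H = 25.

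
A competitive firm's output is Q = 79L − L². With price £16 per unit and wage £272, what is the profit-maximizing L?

The marginal product of L is MP_L = 79 − 2L.
A price-taking firm hires until the value of the marginal product equals the wage: P·MP_L = w, so 16·(79 − 2L) = 272.
Then 79 − 2L = 17, giving L = 31.

L* = 31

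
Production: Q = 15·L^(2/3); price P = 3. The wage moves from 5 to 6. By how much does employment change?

ΔL = -91

From P·MP_L = w with MP_L = 10·L^(-1/3), the labor demand is L(w) = (30/w)^(3).
At w = 5: L = 216. At w = 6: L = 125.
ΔL = 125 − 216 = -91.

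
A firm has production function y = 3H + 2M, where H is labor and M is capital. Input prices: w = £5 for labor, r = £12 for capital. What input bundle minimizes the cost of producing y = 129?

The inputs are perfect substitutes, so the firm uses whichever has the lower cost per unit of output.
Cost per unit of output via H is w/3 = 5/3; via M it is r/2 = 6. H is cheaper.
Producing y = 129 with H alone: H = 43, M = 0.

H* = 43, M* = 0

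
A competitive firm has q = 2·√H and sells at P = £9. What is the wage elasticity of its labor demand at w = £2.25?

MP_H = (1/2)·2·H^(-1/2), so P·MP_H = w gives 9·H^(-1/2) = w.
Solving, H(w) = (9/w)^(2). This is a constant-elasticity form: H ∝ w^(−2), so ε = −2.

ε = -2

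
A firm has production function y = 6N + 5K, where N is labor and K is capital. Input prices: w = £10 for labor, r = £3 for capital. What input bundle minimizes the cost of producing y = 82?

The inputs are perfect substitutes, so the firm uses whichever has the lower cost per unit of output.
Cost per unit of output via N is w/6 = 5/3; via K it is r/5 = 0.6. K is cheaper.
Producing y = 82 with K alone: N = 0, K = 16.4.

N* = 0, K* = 16.4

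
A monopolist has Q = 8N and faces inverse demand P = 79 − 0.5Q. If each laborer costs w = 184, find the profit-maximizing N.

Marginal revenue from the inverse demand is MR = 79 − Q.
The marginal product is MP_N = 8.
A monopolist hires until marginal revenue product equals the wage: MR·MP_N = w.
(79 − 8N)·8 = 184, so N = 7.

N* = 7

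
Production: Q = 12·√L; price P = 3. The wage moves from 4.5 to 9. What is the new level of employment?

From P·MP_L = w with MP_L = 6·L^(-1/2), the labor demand is L(w) = (18/w)^(2).
At w = 4.5: L = 16. At w = 9: L = 4.

L* = 4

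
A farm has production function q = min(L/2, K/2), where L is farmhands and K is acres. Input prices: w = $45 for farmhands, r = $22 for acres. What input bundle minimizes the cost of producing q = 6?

L* = 12, K* = 12

With a fixed-proportions technology, the cost-minimizing bundle uses no slack in either input: L/2 = K/2 = q.
So L = 2·6 = 12 and K = 2·6 = 12.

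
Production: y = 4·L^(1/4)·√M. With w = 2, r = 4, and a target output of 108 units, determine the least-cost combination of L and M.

L* = 81, M* = 81

Cost minimization requires the marginal rate of technical substitution to equal the input-price ratio: MP_L/MP_M = w/r.
Here MP_L/MP_M = (1/4)·(M/L)/(1/2) = 0.5·(M/L). Setting this equal to 2/4 = 0.5 gives M = L.
Substituting into y = 108: 4·L^(1/4)·(L)^(1/2) = 108.
Solving, L = 81 and M = 81.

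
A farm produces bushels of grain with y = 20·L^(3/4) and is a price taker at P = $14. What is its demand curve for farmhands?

MP_L = (3/4)·20·L^(-1/4) = 15·L^(-1/4).
Setting P·MP_L = w: 210·L^(-1/4) = w.
Solving for L: L^(-1/4) = w/210, so L = (210/w)^(4).

L(w) = (210/w)^(4)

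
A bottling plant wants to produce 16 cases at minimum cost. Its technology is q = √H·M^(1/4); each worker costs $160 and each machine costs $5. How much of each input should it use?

H* = 16, M* = 256

Cost minimization requires the marginal rate of technical substitution to equal the input-price ratio: MP_H/MP_M = w/r.
Here MP_H/MP_M = (1/2)·(M/H)/(1/4) = 2·(M/H). Setting this equal to 160/5 = 32 gives M = 16H.
Substituting into q = 16: H^(1/2)·(16H)^(1/4) = 16.
Solving, H = 16 and M = 256.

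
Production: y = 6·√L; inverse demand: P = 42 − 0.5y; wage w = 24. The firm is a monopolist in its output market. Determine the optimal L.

L* = 9

Marginal revenue from the inverse demand is MR = 42 − y.
The marginal product is MP_L = 3·L^(-1/2).
A monopolist hires until marginal revenue product equals the wage: MR·MP_L = w.
At L, y = 6·√L. Substituting and solving: (42 − 6·√L)·3·L^(-1/2) = 24 gives L = 9.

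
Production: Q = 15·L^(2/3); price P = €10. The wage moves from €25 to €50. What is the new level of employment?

From P·MP_L = w with MP_L = 10·L^(-1/3), the labor demand is L(w) = (100/w)^(3).
At w = 25: L = 64. At w = 50: L = 8.

L* = 8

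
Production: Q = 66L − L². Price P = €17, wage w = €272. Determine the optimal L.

The marginal product of L is MP_L = 66 − 2L.
A price-taking firm hires until the value of the marginal product equals the wage: P·MP_L = w, so 17·(66 − 2L) = 272.
Then 66 − 2L = 16, giving L = 25.

L* = 25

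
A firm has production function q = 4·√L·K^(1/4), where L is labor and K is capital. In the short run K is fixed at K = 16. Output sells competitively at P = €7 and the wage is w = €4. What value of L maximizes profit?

With K = 16, MP_L = (1/2)·4·L^(-1/2)·16^(1/4) = 4·L^(-1/2).
Profit maximization for a price taker requires P·MP_L = w: 7·4·L^(-1/2) = 4.
So L^(-1/2) = 1/7, which gives L = 49.

L* = 49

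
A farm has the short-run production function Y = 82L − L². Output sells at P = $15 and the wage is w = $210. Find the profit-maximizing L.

The marginal product of L is MP_L = 82 − 2L.
A price-taking firm hires until the value of the marginal product equals the wage: P·MP_L = w, so 15·(82 − 2L) = 210.
Then 82 − 2L = 14, giving L = 34.

L* = 34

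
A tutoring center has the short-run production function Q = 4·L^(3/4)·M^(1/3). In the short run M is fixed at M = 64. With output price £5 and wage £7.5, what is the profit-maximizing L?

L* = 4096

With M = 64, MP_L = (3/4)·4·L^(-1/4)·64^(1/3) = 12·L^(-1/4).
Profit maximization for a price taker requires P·MP_L = w: 5·12·L^(-1/4) = 7.5.
So L^(-1/4) = 0.125, which gives L = 4096.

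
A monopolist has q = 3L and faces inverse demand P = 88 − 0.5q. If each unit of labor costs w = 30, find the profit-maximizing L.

Marginal revenue from the inverse demand is MR = 88 − q.
The marginal product is MP_L = 3.
A monopolist hires until marginal revenue product equals the wage: MR·MP_L = w.
(88 − 3L)·3 = 30, so L = 26.

L* = 26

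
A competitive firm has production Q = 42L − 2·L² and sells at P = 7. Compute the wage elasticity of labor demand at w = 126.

From P·MP_L = w with MP_L = 42 − 4L, labor demand is L(w) = (42 − w/7)/4.
dL/dw = −1/(28) = -1/28.
At w = 126, L = 6, so ε = (dL/dw)·(w/L) = (-1/28)·(126/6) = -0.75.

ε = -0.75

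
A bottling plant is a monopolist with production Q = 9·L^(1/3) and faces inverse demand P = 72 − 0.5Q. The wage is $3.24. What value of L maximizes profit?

L* = 125

Marginal revenue from the inverse demand is MR = 72 − Q.
The marginal product is MP_L = 3·L^(-2/3).
A monopolist hires until marginal revenue product equals the wage: MR·MP_L = w.
At L, Q = 9·L^(1/3). Substituting and solving: (72 − 9·L^(1/3))·3·L^(-2/3) = 3.24 gives L = 125.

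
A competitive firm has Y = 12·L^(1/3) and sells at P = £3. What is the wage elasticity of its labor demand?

ε = -1.5

MP_L = (1/3)·12·L^(-2/3), so P·MP_L = w gives 12·L^(-2/3) = w.
Solving, L(w) = (12/w)^(3/2). This is a constant-elasticity form: L ∝ w^(−3/2), so ε = −3/2.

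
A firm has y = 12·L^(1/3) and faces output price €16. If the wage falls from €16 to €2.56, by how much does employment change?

From P·MP_L = w with MP_L = 4·L^(-2/3), the labor demand is L(w) = (64/w)^(3/2).
At w = 16: L = 8. At w = 2.56: L = 125.
ΔL = 125 − 8 = 117.

ΔL = 117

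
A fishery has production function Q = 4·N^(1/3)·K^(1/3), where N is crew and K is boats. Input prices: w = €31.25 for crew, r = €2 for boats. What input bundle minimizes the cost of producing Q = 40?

Cost minimization requires the marginal rate of technical substitution to equal the input-price ratio: MP_N/MP_K = w/r.
Here MP_N/MP_K = (1/3)·(K/N)/(1/3) = (K/N). Setting this equal to 31.25/2 = 15.625 gives K = 15.625N.
Substituting into Q = 40: 4·N^(1/3)·(15.625N)^(1/3) = 40.
Solving, N = 8 and K = 125.

N* = 8, K* = 125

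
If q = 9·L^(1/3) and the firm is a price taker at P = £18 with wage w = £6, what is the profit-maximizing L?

L* = 27

MP_L = (1/3)·9·L^(-2/3) = 3·L^(-2/3).
Profit maximization for a price taker requires P·MP_L = w: 18·3·L^(-2/3) = 6.
So L^(-2/3) = 1/9, which gives L = 27.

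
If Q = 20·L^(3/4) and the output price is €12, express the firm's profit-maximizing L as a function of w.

MP_L = (3/4)·20·L^(-1/4) = 15·L^(-1/4).
Setting P·MP_L = w: 180·L^(-1/4) = w.
Solving for L: L^(-1/4) = w/180, so L = (180/w)^(4).

L(w) = (180/w)^(4)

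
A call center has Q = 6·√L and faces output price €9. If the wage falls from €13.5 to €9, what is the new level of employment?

From P·MP_L = w with MP_L = 3·L^(-1/2), the labor demand is L(w) = (27/w)^(2).
At w = 13.5: L = 4. At w = 9: L = 9.

L* = 9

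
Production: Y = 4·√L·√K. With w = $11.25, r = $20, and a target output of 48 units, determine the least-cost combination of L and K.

Cost minimization requires the marginal rate of technical substitution to equal the input-price ratio: MP_L/MP_K = w/r.
Here MP_L/MP_K = (1/2)·(K/L)/(1/2) = (K/L). Setting this equal to 11.25/20 = 0.5625 gives K = 0.5625L.
Substituting into Y = 48: 4·L^(1/2)·(0.5625L)^(1/2) = 48.
Solving, L = 16 and K = 9.

L* = 16, K* = 9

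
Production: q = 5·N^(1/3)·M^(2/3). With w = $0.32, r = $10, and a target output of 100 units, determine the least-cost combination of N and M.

N* = 125, M* = 8

Cost minimization requires the marginal rate of technical substitution to equal the input-price ratio: MP_N/MP_M = w/r.
Here MP_N/MP_M = (1/3)·(M/N)/(2/3) = 0.5·(M/N). Setting this equal to 0.32/10 = 0.032 gives M = 0.064N.
Substituting into q = 100: 5·N^(1/3)·(0.064N)^(2/3) = 100.
Solving, N = 125 and M = 8.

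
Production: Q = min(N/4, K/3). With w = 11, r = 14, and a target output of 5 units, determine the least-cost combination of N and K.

N* = 20, K* = 15

With a fixed-proportions technology, the cost-minimizing bundle uses no slack in either input: N/4 = K/3 = Q.
So N = 4·5 = 20 and K = 3·5 = 15.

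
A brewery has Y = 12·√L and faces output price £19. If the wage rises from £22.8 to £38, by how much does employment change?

ΔL = -16

From P·MP_L = w with MP_L = 6·L^(-1/2), the labor demand is L(w) = (114/w)^(2).
At w = 22.8: L = 25. At w = 38: L = 9.
ΔL = 9 − 25 = -16.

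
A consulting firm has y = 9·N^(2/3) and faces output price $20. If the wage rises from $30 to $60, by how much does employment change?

From P·MP_N = w with MP_N = 6·N^(-1/3), the labor demand is N(w) = (120/w)^(3).
At w = 30: N = 64. At w = 60: N = 8.
ΔN = 8 − 64 = -56.

ΔN = -56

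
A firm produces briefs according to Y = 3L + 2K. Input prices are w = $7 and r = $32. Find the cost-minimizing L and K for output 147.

The inputs are perfect substitutes, so the firm uses whichever has the lower cost per unit of output.
Cost per unit of output via L is w/3 = 7/3; via K it is r/2 = 16. L is cheaper.
Producing Y = 147 with L alone: L = 49, K = 0.

L* = 49, K* = 0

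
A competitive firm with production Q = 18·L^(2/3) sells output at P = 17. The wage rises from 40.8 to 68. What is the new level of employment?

From P·MP_L = w with MP_L = 12·L^(-1/3), the labor demand is L(w) = (204/w)^(3).
At w = 40.8: L = 125. At w = 68: L = 27.

L* = 27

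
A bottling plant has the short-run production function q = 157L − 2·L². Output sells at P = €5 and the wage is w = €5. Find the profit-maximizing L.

The marginal product of L is MP_L = 157 − 4L.
A price-taking firm hires until the value of the marginal product equals the wage: P·MP_L = w, so 5·(157 − 4L) = 5.
Then 157 − 4L = 1, giving L = 39.

L* = 39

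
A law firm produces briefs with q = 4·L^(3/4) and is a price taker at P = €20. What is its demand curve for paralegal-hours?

MP_L = (3/4)·4·L^(-1/4) = 3·L^(-1/4).
Setting P·MP_L = w: 60·L^(-1/4) = w.
Solving for L: L^(-1/4) = w/60, so L = (60/w)^(4).

L(w) = (60/w)^(4)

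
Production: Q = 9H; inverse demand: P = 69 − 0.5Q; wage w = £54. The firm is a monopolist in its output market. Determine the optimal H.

H* = 7

Marginal revenue from the inverse demand is MR = 69 − Q.
The marginal product is MP_H = 9.
A monopolist hires until marginal revenue product equals the wage: MR·MP_H = w.
(69 − 9H)·9 = 54, so H = 7.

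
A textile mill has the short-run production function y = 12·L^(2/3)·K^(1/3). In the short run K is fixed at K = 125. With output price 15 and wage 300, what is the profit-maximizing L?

L* = 8

With K = 125, MP_L = (2/3)·12·L^(-1/3)·125^(1/3) = 40·L^(-1/3).
Profit maximization for a price taker requires P·MP_L = w: 15·40·L^(-1/3) = 300.
So L^(-1/3) = 0.5, which gives L = 8.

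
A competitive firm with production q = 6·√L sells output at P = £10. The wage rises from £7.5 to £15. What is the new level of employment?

From P·MP_L = w with MP_L = 3·L^(-1/2), the labor demand is L(w) = (30/w)^(2).
At w = 7.5: L = 16. At w = 15: L = 4.

L* = 4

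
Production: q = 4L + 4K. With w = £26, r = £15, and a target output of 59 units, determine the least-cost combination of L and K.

The inputs are perfect substitutes, so the firm uses whichever has the lower cost per unit of output.
Cost per unit of output via L is w/4 = 6.5; via K it is r/4 = 3.75. K is cheaper.
Producing q = 59 with K alone: L = 0, K = 14.75.

L* = 0, K* = 14.75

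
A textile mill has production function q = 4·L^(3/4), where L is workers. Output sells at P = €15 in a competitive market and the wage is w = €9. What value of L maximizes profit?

L* = 625

MP_L = (3/4)·4·L^(-1/4) = 3·L^(-1/4).
Profit maximization for a price taker requires P·MP_L = w: 15·3·L^(-1/4) = 9.
So L^(-1/4) = 0.2, which gives L = 625.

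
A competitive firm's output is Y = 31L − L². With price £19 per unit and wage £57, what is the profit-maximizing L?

L* = 14

The marginal product of L is MP_L = 31 − 2L.
A price-taking firm hires until the value of the marginal product equals the wage: P·MP_L = w, so 19·(31 − 2L) = 57.
Then 31 − 2L = 3, giving L = 14.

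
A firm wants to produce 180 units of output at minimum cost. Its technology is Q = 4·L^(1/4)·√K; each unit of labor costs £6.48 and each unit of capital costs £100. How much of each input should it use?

L* = 625, K* = 81

Cost minimization requires the marginal rate of technical substitution to equal the input-price ratio: MP_L/MP_K = w/r.
Here MP_L/MP_K = (1/4)·(K/L)/(1/2) = 0.5·(K/L). Setting this equal to 6.48/100 = 0.0648 gives K = 0.1296L.
Substituting into Q = 180: 4·L^(1/4)·(0.1296L)^(1/2) = 180.
Solving, L = 625 and K = 81.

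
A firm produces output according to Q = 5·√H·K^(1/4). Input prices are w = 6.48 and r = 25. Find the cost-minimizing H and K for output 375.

Cost minimization requires the marginal rate of technical substitution to equal the input-price ratio: MP_H/MP_K = w/r.
Here MP_H/MP_K = (1/2)·(K/H)/(1/4) = 2·(K/H). Setting this equal to 6.48/25 = 0.2592 gives K = 0.1296H.
Substituting into Q = 375: 5·H^(1/2)·(0.1296H)^(1/4) = 375.
Solving, H = 625 and K = 81.

H* = 625, K* = 81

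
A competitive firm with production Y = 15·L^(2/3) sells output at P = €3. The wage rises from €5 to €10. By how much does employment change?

From P·MP_L = w with MP_L = 10·L^(-1/3), the labor demand is L(w) = (30/w)^(3).
At w = 5: L = 216. At w = 10: L = 27.
ΔL = 27 − 216 = -189.

ΔL = -189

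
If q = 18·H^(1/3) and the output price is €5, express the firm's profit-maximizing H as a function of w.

MP_H = (1/3)·18·H^(-2/3) = 6·H^(-2/3).
Setting P·MP_H = w: 30·H^(-2/3) = w.
Solving for H: H^(-2/3) = w/30, so H = (30/w)^(3/2).

H(w) = (30/w)^(3/2)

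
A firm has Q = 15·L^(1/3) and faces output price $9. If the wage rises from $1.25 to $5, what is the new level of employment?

L* = 27

From P·MP_L = w with MP_L = 5·L^(-2/3), the labor demand is L(w) = (45/w)^(3/2).
At w = 1.25: L = 216. At w = 5: L = 27.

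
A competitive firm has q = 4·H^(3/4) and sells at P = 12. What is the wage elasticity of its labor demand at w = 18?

MP_H = (3/4)·4·H^(-1/4), so P·MP_H = w gives 36·H^(-1/4) = w.
Solving, H(w) = (36/w)^(4). This is a constant-elasticity form: H ∝ w^(−4), so ε = −4.

ε = -4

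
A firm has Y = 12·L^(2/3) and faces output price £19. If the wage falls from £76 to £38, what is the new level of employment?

From P·MP_L = w with MP_L = 8·L^(-1/3), the labor demand is L(w) = (152/w)^(3).
At w = 76: L = 8. At w = 38: L = 64.

L* = 64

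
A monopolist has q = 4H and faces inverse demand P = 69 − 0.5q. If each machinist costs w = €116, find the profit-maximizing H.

Marginal revenue from the inverse demand is MR = 69 − q.
The marginal product is MP_H = 4.
A monopolist hires until marginal revenue product equals the wage: MR·MP_H = w.
(69 − 4H)·4 = 116, so H = 10.

H* = 10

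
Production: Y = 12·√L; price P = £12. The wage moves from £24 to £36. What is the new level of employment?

L* = 4

From P·MP_L = w with MP_L = 6·L^(-1/2), the labor demand is L(w) = (72/w)^(2).
At w = 24: L = 9. At w = 36: L = 4.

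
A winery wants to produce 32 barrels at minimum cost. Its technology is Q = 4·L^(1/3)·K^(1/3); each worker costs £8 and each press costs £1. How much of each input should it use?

L* = 8, K* = 64

Cost minimization requires the marginal rate of technical substitution to equal the input-price ratio: MP_L/MP_K = w/r.
Here MP_L/MP_K = (1/3)·(K/L)/(1/3) = (K/L). Setting this equal to 8/1 = 8 gives K = 8L.
Substituting into Q = 32: 4·L^(1/3)·(8L)^(1/3) = 32.
Solving, L = 8 and K = 64.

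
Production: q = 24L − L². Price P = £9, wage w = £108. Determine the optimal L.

The marginal product of L is MP_L = 24 − 2L.
A price-taking firm hires until the value of the marginal product equals the wage: P·MP_L = w, so 9·(24 − 2L) = 108.
Then 24 − 2L = 12, giving L = 6.

L* = 6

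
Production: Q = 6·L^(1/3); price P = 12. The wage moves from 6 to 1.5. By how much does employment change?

From P·MP_L = w with MP_L = 2·L^(-2/3), the labor demand is L(w) = (24/w)^(3/2).
At w = 6: L = 8. At w = 1.5: L = 64.
ΔL = 64 − 8 = 56.

ΔL = 56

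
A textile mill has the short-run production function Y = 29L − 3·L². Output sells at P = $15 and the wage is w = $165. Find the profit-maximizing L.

The marginal product of L is MP_L = 29 − 6L.
A price-taking firm hires until the value of the marginal product equals the wage: P·MP_L = w, so 15·(29 − 6L) = 165.
Then 29 − 6L = 11, giving L = 3.

L* = 3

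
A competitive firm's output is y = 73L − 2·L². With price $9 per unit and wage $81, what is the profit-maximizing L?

L* = 16

The marginal product of L is MP_L = 73 − 4L.
A price-taking firm hires until the value of the marginal product equals the wage: P·MP_L = w, so 9·(73 − 4L) = 81.
Then 73 − 4L = 9, giving L = 16.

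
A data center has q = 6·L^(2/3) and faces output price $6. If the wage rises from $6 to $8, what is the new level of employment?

L* = 27

From P·MP_L = w with MP_L = 4·L^(-1/3), the labor demand is L(w) = (24/w)^(3).
At w = 6: L = 64. At w = 8: L = 27.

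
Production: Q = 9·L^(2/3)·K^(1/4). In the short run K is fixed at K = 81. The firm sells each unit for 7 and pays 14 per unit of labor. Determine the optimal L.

L* = 729

With K = 81, MP_L = (2/3)·9·L^(-1/3)·81^(1/4) = 18·L^(-1/3).
Profit maximization for a price taker requires P·MP_L = w: 7·18·L^(-1/3) = 14.
So L^(-1/3) = 1/9, which gives L = 729.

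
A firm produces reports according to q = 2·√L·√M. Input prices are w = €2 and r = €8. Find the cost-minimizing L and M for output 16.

Cost minimization requires the marginal rate of technical substitution to equal the input-price ratio: MP_L/MP_M = w/r.
Here MP_L/MP_M = (1/2)·(M/L)/(1/2) = (M/L). Setting this equal to 2/8 = 0.25 gives M = 0.25L.
Substituting into q = 16: 2·L^(1/2)·(0.25L)^(1/2) = 16.
Solving, L = 16 and M = 4.

L* = 16, M* = 4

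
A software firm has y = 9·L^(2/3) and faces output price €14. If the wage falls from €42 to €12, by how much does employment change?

From P·MP_L = w with MP_L = 6·L^(-1/3), the labor demand is L(w) = (84/w)^(3).
At w = 42: L = 8. At w = 12: L = 343.
ΔL = 343 − 8 = 335.

ΔL = 335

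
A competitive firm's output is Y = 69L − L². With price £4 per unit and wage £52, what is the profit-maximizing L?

L* = 28

The marginal product of L is MP_L = 69 − 2L.
A price-taking firm hires until the value of the marginal product equals the wage: P·MP_L = w, so 4·(69 − 2L) = 52.
Then 69 − 2L = 13, giving L = 28.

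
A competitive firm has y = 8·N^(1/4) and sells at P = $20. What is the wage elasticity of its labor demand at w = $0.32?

MP_N = (1/4)·8·N^(-3/4), so P·MP_N = w gives 40·N^(-3/4) = w.
Solving, N(w) = (40/w)^(4/3). This is a constant-elasticity form: N ∝ w^(−4/3), so ε = −4/3.

ε = -4/3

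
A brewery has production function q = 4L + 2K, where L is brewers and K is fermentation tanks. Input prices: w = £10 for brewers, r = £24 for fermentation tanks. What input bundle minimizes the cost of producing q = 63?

L* = 15.75, K* = 0

The inputs are perfect substitutes, so the firm uses whichever has the lower cost per unit of output.
Cost per unit of output via L is w/4 = 2.5; via K it is r/2 = 12. L is cheaper.
Producing q = 63 with L alone: L = 15.75, K = 0.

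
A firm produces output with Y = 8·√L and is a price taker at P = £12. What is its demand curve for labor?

MP_L = (1/2)·8·L^(-1/2) = 4·L^(-1/2).
Setting P·MP_L = w: 48·L^(-1/2) = w.
Solving for L: L^(-1/2) = w/48, so L = (48/w)^(2).

L(w) = 2304/w²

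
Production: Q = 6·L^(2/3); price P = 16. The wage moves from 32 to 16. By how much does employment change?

From P·MP_L = w with MP_L = 4·L^(-1/3), the labor demand is L(w) = (64/w)^(3).
At w = 32: L = 8. At w = 16: L = 64.
ΔL = 64 − 8 = 56.

ΔL = 56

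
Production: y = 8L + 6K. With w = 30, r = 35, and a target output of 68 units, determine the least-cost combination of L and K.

The inputs are perfect substitutes, so the firm uses whichever has the lower cost per unit of output.
Cost per unit of output via L is w/8 = 3.75; via K it is r/6 = 35/6. L is cheaper.
Producing y = 68 with L alone: L = 8.5, K = 0.

L* = 8.5, K* = 0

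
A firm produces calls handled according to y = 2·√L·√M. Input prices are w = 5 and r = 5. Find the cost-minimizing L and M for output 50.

Cost minimization requires the marginal rate of technical substitution to equal the input-price ratio: MP_L/MP_M = w/r.
Here MP_L/MP_M = (1/2)·(M/L)/(1/2) = (M/L). Setting this equal to 5/5 = 1 gives M = L.
Substituting into y = 50: 2·L^(1/2)·(L)^(1/2) = 50.
Solving, L = 25 and M = 25.

L* = 25, M* = 25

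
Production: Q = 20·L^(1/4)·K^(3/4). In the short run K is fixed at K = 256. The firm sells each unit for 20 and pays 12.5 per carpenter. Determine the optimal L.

L* = 4096

With K = 256, MP_L = (1/4)·20·L^(-3/4)·256^(3/4) = 320·L^(-3/4).
Profit maximization for a price taker requires P·MP_L = w: 20·320·L^(-3/4) = 12.5.
So L^(-3/4) = 0.001953125, which gives L = 4096.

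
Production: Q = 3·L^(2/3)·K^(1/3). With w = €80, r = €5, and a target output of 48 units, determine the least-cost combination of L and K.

Cost minimization requires the marginal rate of technical substitution to equal the input-price ratio: MP_L/MP_K = w/r.
Here MP_L/MP_K = (2/3)·(K/L)/(1/3) = 2·(K/L). Setting this equal to 80/5 = 16 gives K = 8L.
Substituting into Q = 48: 3·L^(2/3)·(8L)^(1/3) = 48.
Solving, L = 8 and K = 64.

L* = 8, K* = 64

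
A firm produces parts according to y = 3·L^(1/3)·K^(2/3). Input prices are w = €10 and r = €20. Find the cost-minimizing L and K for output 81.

Cost minimization requires the marginal rate of technical substitution to equal the input-price ratio: MP_L/MP_K = w/r.
Here MP_L/MP_K = (1/3)·(K/L)/(2/3) = 0.5·(K/L). Setting this equal to 10/20 = 0.5 gives K = L.
Substituting into y = 81: 3·L^(1/3)·(L)^(2/3) = 81.
Solving, L = 27 and K = 27.

L* = 27, K* = 27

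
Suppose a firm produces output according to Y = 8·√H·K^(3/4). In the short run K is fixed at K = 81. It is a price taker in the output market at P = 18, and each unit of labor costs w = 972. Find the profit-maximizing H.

H* = 4

With K = 81, MP_H = (1/2)·8·H^(-1/2)·81^(3/4) = 108·H^(-1/2).
Profit maximization for a price taker requires P·MP_H = w: 18·108·H^(-1/2) = 972.
So H^(-1/2) = 0.5, which gives H = 4.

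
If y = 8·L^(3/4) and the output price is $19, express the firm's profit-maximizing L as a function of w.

L(w) = (114/w)^(4)

MP_L = (3/4)·8·L^(-1/4) = 6·L^(-1/4).
Setting P·MP_L = w: 114·L^(-1/4) = w.
Solving for L: L^(-1/4) = w/114, so L = (114/w)^(4).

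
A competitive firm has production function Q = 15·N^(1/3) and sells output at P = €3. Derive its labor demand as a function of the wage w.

N(w) = (15/w)^(3/2)

MP_N = (1/3)·15·N^(-2/3) = 5·N^(-2/3).
Setting P·MP_N = w: 15·N^(-2/3) = w.
Solving for N: N^(-2/3) = w/15, so N = (15/w)^(3/2).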